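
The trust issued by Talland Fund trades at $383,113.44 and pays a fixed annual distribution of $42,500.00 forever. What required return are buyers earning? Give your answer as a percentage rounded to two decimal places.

P = C/r ⇒ r = C/P = $42,500.00/$383,113.44 = 0.110933

11.09%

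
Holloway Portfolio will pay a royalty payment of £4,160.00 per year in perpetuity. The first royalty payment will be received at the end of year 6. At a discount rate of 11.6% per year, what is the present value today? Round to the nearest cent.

Value at end of year 5: C / r = £4,160.00 / 0.116 = £35,862.0690
Discount to today: PV = £35,862.0690 / (1 + 0.116)^5 = £35,862.0690 / 1.731095 = £20,716.40

£20716.40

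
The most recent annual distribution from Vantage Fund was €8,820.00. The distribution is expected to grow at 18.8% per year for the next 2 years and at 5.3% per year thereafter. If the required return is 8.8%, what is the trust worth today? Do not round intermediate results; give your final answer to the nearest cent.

D_1 = 10478.16000
D_2 = 12448.05408
Terminal value at year 2: TV = D_2×(1+g_2)/(r−g_2) = 13107.80095/0.035 = 374508.59846
P_0 = D_1/(1+r)^1 + D_2/(1+r)^2 + TV/(1+r)^2
    = 9630.66176 + 10515.83288 + 316376.34359 = 336522.83824

€336522.84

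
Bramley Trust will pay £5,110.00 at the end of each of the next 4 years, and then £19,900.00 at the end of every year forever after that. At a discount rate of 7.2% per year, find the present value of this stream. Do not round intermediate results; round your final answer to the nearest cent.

PV of 4-year annuity: £5,110.00 × [1 − (1+0.072)^−4] / 0.072 = 17230.78679
Perpetuity value at year 4: £19,900.00 / 0.072 = 276388.88889
PV of perpetuity: 276388.88889 / (1+0.072)^4 = 209286.60767
Total PV = 17230.78679 + 209286.60767 = 226517.39445

£226517.39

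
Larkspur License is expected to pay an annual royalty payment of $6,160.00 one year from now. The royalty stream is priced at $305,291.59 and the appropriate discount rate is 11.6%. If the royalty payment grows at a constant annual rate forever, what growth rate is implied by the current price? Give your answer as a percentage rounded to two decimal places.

9.58%

P = D₁/(r−g) ⇒ g = r − D₁/P = 0.116 − $6,160.00/$305,291.59 = 0.095823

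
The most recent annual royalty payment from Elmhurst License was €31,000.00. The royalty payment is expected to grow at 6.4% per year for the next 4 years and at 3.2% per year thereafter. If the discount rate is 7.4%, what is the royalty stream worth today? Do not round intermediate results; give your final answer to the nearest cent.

D_1 = 32984.00000
D_2 = 35094.97600
D_3 = 37341.05446
D_4 = 39730.88195
Terminal value at year 4: TV = D_4×(1+g_2)/(r−g_2) = 41002.27017/0.042 = 976244.52791
P_0 = D_1/(1+r)^1 + D_2/(1+r)^2 + D_3/(1+r)^3 + D_4/(1+r)^4 + TV/(1+r)^4
    = 30711.35940 + 30425.40634 + 30142.11578 + 29861.46293 + 733738.80338 = 854879.14782

€854879.15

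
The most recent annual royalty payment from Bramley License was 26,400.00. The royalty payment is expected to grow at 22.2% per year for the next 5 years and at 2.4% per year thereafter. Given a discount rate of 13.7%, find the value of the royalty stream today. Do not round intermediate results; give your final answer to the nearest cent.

507792.72

D_1 = 32260.80000
D_2 = 39422.69760
D_3 = 48174.53647
D_4 = 58869.28356
D_5 = 71938.26451
Terminal value at year 5: TV = D_5×(1+g_2)/(r−g_2) = 73664.78286/0.113 = 651900.73329
P_0 = D_1/(1+r)^1 + D_2/(1+r)^2 + D_3/(1+r)^3 + D_4/(1+r)^4 + D_5/(1+r)^5 + TV/(1+r)^5
    = 28373.61478 + 30494.77331 + 32774.50571 + 35224.66664 + 37857.99704 + 343067.15904 = 507792.71652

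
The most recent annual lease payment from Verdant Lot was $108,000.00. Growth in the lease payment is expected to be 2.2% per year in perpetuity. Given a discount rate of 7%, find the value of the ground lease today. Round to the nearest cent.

$2299500.00

D₁ = D₀ × (1 + g) = $108,000.00 × 1.022 = $110,376.0000
Growing perpetuity: P = D₁ / (r − g) = $110,376.0000 / (0.07 − 0.022) = $2,299,500.00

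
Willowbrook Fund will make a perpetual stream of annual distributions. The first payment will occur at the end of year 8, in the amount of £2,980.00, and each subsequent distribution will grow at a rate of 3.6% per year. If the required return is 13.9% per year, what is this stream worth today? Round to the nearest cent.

£11633.57

Value at end of year 7: C₁ / (r − g) = £2,980.00 / (0.139 − 0.036) = £28,932.0388
Discount to today: PV = £28,932.0388 / (1 + 0.139)^7 = £28,932.0388 / 2.486944 = £11,633.57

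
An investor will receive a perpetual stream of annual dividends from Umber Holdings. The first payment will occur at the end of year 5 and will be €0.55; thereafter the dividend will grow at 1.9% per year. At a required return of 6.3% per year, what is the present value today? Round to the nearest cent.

€9.79

Value at end of year 4: C₁ / (r − g) = €0.55 / (0.063 − 0.019) = €12.5000
Discount to today: PV = €12.5000 / (1 + 0.063)^4 = €12.5000 / 1.276830 = €9.79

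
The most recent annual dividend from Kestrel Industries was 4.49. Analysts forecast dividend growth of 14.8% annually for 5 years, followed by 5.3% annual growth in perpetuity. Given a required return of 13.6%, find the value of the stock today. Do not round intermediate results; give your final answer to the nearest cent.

D_1 = 5.15452
D_2 = 5.91739
D_3 = 6.79316
D_4 = 7.79855
D_5 = 8.95274
Terminal value at year 5: TV = D_5×(1+g_2)/(r−g_2) = 9.42723/0.083 = 113.58110
P_0 = D_1/(1+r)^1 + D_2/(1+r)^2 + D_3/(1+r)^3 + D_4/(1+r)^4 + D_5/(1+r)^5 + TV/(1+r)^5
    = 4.53743 + 4.58536 + 4.63380 + 4.68275 + 4.73221 + 60.03637 = 83.20791

83.21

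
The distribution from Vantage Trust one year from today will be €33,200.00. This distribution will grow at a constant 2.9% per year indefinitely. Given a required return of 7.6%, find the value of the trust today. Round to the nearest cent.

Growing perpetuity: P = D₁ / (r − g) = €33,200.0000 / (0.076 − 0.029) = €706,382.98

€706382.98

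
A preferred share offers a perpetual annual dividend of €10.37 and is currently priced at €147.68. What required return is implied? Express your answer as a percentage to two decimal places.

7.02%

P = C/r ⇒ r = C/P = €10.37/€147.68 = 0.070219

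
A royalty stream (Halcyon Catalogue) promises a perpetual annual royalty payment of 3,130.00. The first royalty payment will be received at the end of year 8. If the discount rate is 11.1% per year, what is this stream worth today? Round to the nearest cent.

Value at end of year 7: C / r = 3,130.00 / 0.111 = 28,198.1982
Discount to today: PV = 28,198.1982 / (1 + 0.111)^7 = 28,198.1982 / 2.089288 = 13,496.56

13496.56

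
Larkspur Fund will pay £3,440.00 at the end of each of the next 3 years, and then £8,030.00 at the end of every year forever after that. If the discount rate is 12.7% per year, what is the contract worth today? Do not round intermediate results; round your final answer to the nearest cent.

£52335.21

PV of 3-year annuity: £3,440.00 × [1 − (1+0.127)^−3] / 0.127 = 8163.91987
Perpetuity value at year 3: £8,030.00 / 0.127 = 63228.34646
PV of perpetuity: 63228.34646 / (1+0.127)^3 = 44171.28933
Total PV = 8163.91987 + 44171.28933 = 52335.20919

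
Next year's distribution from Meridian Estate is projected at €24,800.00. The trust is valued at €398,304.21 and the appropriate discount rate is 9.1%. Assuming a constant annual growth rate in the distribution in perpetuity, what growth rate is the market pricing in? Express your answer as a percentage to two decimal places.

2.87%

P = D₁/(r−g) ⇒ g = r − D₁/P = 0.091 − €24,800.00/€398,304.21 = 0.028736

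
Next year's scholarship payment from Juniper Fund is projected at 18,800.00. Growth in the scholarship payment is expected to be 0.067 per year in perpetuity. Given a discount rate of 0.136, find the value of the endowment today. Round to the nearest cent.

Growing perpetuity: P = D₁ / (r − g) = 18,800.0000 / (0.136 − 0.067) = 272,463.77

272463.77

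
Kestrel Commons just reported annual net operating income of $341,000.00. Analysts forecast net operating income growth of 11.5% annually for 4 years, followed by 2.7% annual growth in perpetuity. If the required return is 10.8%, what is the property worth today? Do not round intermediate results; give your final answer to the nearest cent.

$5819522.05

D_1 = 380215.00000
D_2 = 423939.72500
D_3 = 472692.79338
D_4 = 527052.46461
Terminal value at year 4: TV = D_4×(1+g_2)/(r−g_2) = 541282.88116/0.081 = 6682504.70565
P_0 = D_1/(1+r)^1 + D_2/(1+r)^2 + D_3/(1+r)^3 + D_4/(1+r)^4 + TV/(1+r)^4
    = 343154.33213 + 345322.27466 + 347503.91358 + 349699.33542 + 4433842.19103 = 5819522.04682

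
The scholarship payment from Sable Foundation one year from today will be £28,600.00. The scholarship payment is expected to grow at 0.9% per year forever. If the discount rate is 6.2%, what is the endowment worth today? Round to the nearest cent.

£539622.64

Growing perpetuity: P = D₁ / (r − g) = £28,600.0000 / (0.062 − 0.009) = £539,622.64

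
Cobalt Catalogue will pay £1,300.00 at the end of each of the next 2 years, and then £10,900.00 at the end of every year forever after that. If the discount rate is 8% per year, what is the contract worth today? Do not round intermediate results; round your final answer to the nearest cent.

PV of 2-year annuity: £1,300.00 × [1 − (1+0.08)^−2] / 0.08 = 2318.24417
Perpetuity value at year 2: £10,900.00 / 0.08 = 136250.00000
PV of perpetuity: 136250.00000 / (1+0.08)^2 = 116812.41427
Total PV = 2318.24417 + 116812.41427 = 119130.65844

£119130.66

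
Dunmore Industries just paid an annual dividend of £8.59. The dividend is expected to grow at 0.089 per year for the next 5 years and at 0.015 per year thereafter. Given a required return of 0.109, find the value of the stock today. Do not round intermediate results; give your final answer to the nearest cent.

£125.37

D_1 = 9.35451
D_2 = 10.18706
D_3 = 11.09371
D_4 = 12.08105
D_5 = 13.15626
Terminal value at year 5: TV = D_5×(1+g_2)/(r−g_2) = 13.35361/0.094 = 142.05965
P_0 = D_1/(1+r)^1 + D_2/(1+r)^2 + D_3/(1+r)^3 + D_4/(1+r)^4 + D_5/(1+r)^5 + TV/(1+r)^5
    = 8.43509 + 8.28297 + 8.13359 + 7.98690 + 7.84287 + 84.68627 = 125.36768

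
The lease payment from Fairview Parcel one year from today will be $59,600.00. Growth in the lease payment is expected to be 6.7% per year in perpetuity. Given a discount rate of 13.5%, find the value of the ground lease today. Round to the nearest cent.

$876470.59

Growing perpetuity: P = D₁ / (r − g) = $59,600.0000 / (0.135 − 0.067) = $876,470.59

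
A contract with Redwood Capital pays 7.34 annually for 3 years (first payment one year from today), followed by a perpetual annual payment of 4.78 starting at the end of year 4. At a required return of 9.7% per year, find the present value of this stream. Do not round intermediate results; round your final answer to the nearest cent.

PV of 3-year annuity: 7.34 × [1 − (1+0.097)^−3] / 0.097 = 18.35033
Perpetuity value at year 3: 4.78 / 0.097 = 49.27835
PV of perpetuity: 49.27835 / (1+0.097)^3 = 37.32813
Total PV = 18.35033 + 37.32813 = 55.67847

55.68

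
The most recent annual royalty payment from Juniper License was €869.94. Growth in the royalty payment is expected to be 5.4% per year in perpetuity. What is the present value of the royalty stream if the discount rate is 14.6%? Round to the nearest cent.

€9966.49

D₁ = D₀ × (1 + g) = €869.94 × 1.054 = €916.9168
Growing perpetuity: P = D₁ / (r − g) = €916.9168 / (0.146 − 0.054) = €9,966.49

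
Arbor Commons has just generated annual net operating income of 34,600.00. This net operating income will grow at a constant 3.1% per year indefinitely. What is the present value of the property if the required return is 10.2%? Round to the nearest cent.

502430.99

D₁ = D₀ × (1 + g) = 34,600.00 × 1.031 = 35,672.6000
Growing perpetuity: P = D₁ / (r − g) = 35,672.6000 / (0.102 − 0.031) = 502,430.99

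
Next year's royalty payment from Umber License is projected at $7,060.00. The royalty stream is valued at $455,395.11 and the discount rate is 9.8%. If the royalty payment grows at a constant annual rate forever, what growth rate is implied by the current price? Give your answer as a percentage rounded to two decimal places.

P = D₁/(r−g) ⇒ g = r − D₁/P = 0.098 − $7,060.00/$455,395.11 = 0.082497

8.25%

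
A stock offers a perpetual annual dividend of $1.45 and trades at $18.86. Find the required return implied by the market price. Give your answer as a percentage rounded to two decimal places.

P = C/r ⇒ r = C/P = $1.45/$18.86 = 0.076882

7.69%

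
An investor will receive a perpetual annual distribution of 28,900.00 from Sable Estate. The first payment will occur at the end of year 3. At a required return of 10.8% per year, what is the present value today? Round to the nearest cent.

217968.92

Value at end of year 2: C / r = 28,900.00 / 0.108 = 267,592.5926
Discount to today: PV = 267,592.5926 / (1 + 0.108)^2 = 267,592.5926 / 1.227664 = 217,968.92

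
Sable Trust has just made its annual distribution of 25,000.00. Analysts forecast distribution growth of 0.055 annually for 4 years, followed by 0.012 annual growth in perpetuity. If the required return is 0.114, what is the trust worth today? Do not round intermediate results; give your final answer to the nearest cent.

286963.68

D_1 = 26375.00000
D_2 = 27825.62500
D_3 = 29356.03437
D_4 = 30970.61627
Terminal value at year 4: TV = D_4×(1+g_2)/(r−g_2) = 31342.26366/0.102 = 307277.09471
P_0 = D_1/(1+r)^1 + D_2/(1+r)^2 + D_3/(1+r)^3 + D_4/(1+r)^4 + TV/(1+r)^4
    = 23675.94255 + 22422.01022 + 21234.48904 + 20109.86170 + 199521.37294 = 286963.67645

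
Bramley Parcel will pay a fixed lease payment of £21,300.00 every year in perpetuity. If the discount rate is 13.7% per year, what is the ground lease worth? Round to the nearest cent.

£155474.45

Level perpetuity: PV = C / r = £21,300.00 / 0.137 = £155,474.45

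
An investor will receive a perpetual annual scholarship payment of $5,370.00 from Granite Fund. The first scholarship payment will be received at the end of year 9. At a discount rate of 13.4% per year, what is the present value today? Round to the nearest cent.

$14654.30

Value at end of year 8: C / r = $5,370.00 / 0.134 = $40,074.6269
Discount to today: PV = $40,074.6269 / (1 + 0.134)^8 = $40,074.6269 / 2.734667 = $14,654.30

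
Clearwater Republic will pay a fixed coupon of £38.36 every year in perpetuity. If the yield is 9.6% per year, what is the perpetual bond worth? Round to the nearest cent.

£399.58

Level perpetuity: PV = C / r = £38.36 / 0.096 = £399.58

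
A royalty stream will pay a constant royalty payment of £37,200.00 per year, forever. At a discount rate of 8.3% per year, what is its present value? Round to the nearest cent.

Level perpetuity: PV = C / r = £37,200.00 / 0.083 = £448,192.77

£448192.77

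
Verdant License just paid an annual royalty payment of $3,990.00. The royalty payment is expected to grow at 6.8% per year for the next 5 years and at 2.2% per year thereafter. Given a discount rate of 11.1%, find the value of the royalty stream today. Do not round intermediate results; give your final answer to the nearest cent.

D_1 = 4261.32000
D_2 = 4551.08976
D_3 = 4860.56386
D_4 = 5191.08221
D_5 = 5544.07580
Terminal value at year 5: TV = D_5×(1+g_2)/(r−g_2) = 5666.04546/0.089 = 63663.43218
P_0 = D_1/(1+r)^1 + D_2/(1+r)^2 + D_3/(1+r)^3 + D_4/(1+r)^4 + D_5/(1+r)^5 + TV/(1+r)^5
    = 3835.57156 + 3687.12009 + 3544.41427 + 3407.23172 + 3275.35867 + 37611.42202 = 55361.11834

$55361.12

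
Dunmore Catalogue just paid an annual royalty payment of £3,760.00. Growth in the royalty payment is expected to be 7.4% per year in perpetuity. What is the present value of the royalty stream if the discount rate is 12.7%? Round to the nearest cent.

D₁ = D₀ × (1 + g) = £3,760.00 × 1.074 = £4,038.2400
Growing perpetuity: P = D₁ / (r − g) = £4,038.2400 / (0.127 − 0.074) = £76,193.21

£76193.21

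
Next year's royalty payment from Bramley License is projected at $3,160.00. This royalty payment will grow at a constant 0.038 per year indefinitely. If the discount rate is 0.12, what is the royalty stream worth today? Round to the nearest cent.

Growing perpetuity: P = D₁ / (r − g) = $3,160.0000 / (0.12 − 0.038) = $38,536.59

$38536.59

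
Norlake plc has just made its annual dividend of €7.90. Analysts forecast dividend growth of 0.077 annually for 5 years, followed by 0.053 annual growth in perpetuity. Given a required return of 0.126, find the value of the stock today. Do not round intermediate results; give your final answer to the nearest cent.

€125.86

D_1 = 8.50830
D_2 = 9.16344
D_3 = 9.86902
D_4 = 10.62894
D_5 = 11.44737
Terminal value at year 5: TV = D_5×(1+g_2)/(r−g_2) = 12.05408/0.073 = 165.12435
P_0 = D_1/(1+r)^1 + D_2/(1+r)^2 + D_3/(1+r)^3 + D_4/(1+r)^4 + D_5/(1+r)^5 + TV/(1+r)^5
    = 7.55622 + 7.22739 + 6.91288 + 6.61205 + 6.32432 + 91.22611 = 125.85897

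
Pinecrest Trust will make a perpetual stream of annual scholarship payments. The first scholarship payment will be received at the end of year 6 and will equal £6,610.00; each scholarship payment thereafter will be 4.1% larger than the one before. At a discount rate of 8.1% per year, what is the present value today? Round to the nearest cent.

£111947.14

Value at end of year 5: C₁ / (r − g) = £6,610.00 / (0.081 − 0.041) = £165,250.0000
Discount to today: PV = £165,250.0000 / (1 + 0.081)^5 = £165,250.0000 / 1.476143 = £111,947.14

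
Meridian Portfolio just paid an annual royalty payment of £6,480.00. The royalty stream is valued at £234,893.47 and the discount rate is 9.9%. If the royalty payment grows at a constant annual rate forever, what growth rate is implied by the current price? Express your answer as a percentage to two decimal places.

P = D₀(1+g)/(r−g) ⇒ P(r−g) = D₀(1+g) ⇒ g(P+D₀) = P·r − D₀
g = (P·r − D₀)/(P + D₀) = (£234,893.47×0.099 − £6,480.00) / (£234,893.47 + £6,480.00) = 0.069496

6.95%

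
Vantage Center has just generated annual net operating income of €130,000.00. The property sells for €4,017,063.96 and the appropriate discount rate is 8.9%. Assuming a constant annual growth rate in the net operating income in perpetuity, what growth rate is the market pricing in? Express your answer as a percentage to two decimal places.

P = D₀(1+g)/(r−g) ⇒ P(r−g) = D₀(1+g) ⇒ g(P+D₀) = P·r − D₀
g = (P·r − D₀)/(P + D₀) = (€4,017,063.96×0.089 − €130,000.00) / (€4,017,063.96 + €130,000.00) = 0.054863

5.49%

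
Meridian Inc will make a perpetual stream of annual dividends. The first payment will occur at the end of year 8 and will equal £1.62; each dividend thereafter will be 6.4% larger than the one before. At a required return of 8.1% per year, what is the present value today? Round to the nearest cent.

£55.24

Value at end of year 7: C₁ / (r − g) = £1.62 / (0.081 − 0.064) = £95.2941
Discount to today: PV = £95.2941 / (1 + 0.081)^7 = £95.2941 / 1.724963 = £55.24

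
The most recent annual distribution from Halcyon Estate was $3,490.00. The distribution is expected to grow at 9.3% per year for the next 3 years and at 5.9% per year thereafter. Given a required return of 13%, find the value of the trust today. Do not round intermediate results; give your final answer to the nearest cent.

D_1 = 3814.57000
D_2 = 4169.32501
D_3 = 4557.07224
Terminal value at year 3: TV = D_3×(1+g_2)/(r−g_2) = 4825.93950/0.071 = 67970.97884
P_0 = D_1/(1+r)^1 + D_2/(1+r)^2 + D_3/(1+r)^3 + TV/(1+r)^3
    = 3375.72566 + 3265.19305 + 3158.27965 + 47107.29792 = 56906.49629

$56906.50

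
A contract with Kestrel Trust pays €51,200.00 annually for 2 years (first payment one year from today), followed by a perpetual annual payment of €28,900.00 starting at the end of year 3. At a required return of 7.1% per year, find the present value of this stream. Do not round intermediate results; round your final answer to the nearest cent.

PV of 2-year annuity: €51,200.00 × [1 − (1+0.071)^−2] / 0.071 = 92442.38000
Perpetuity value at year 2: €28,900.00 / 0.071 = 407042.25352
PV of perpetuity: 407042.25352 / (1+0.071)^2 = 354862.86325
Total PV = 92442.38000 + 354862.86325 = 447305.24325

€447305.24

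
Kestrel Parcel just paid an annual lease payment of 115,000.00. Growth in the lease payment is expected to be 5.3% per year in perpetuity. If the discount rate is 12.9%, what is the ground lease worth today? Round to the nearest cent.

D₁ = D₀ × (1 + g) = 115,000.00 × 1.053 = 121,095.0000
Growing perpetuity: P = D₁ / (r − g) = 121,095.0000 / (0.129 − 0.053) = 1,593,355.26

1593355.26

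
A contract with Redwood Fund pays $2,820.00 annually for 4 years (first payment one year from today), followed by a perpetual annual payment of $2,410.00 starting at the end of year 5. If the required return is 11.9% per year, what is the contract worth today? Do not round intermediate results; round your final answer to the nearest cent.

PV of 4-year annuity: $2,820.00 × [1 − (1+0.119)^−4] / 0.119 = 8583.39606
Perpetuity value at year 4: $2,410.00 / 0.119 = 20252.10084
PV of perpetuity: 20252.10084 / (1+0.119)^4 = 12916.64534
Total PV = 8583.39606 + 12916.64534 = 21500.04140

$21500.04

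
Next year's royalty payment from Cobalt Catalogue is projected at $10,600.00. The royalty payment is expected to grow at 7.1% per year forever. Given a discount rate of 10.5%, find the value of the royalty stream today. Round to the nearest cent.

$311764.71

Growing perpetuity: P = D₁ / (r − g) = $10,600.0000 / (0.105 − 0.071) = $311,764.71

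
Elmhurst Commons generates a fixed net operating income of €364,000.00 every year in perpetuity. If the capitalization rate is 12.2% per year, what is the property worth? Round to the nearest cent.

Level perpetuity: PV = C / r = €364,000.00 / 0.122 = €2,983,606.56

€2983606.56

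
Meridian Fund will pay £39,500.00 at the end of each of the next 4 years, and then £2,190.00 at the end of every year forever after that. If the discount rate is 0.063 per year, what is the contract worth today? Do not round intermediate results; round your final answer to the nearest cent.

£163161.81

PV of 4-year annuity: £39,500.00 × [1 − (1+0.063)^−4] / 0.063 = 135936.64535
Perpetuity value at year 4: £2,190.00 / 0.063 = 34761.90476
PV of perpetuity: 34761.90476 / (1+0.063)^4 = 27225.16417
Total PV = 135936.64535 + 27225.16417 = 163161.80952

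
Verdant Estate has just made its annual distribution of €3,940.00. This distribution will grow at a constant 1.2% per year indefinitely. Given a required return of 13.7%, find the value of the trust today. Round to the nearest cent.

€31898.24

D₁ = D₀ × (1 + g) = €3,940.00 × 1.012 = €3,987.2800
Growing perpetuity: P = D₁ / (r − g) = €3,987.2800 / (0.137 − 0.012) = €31,898.24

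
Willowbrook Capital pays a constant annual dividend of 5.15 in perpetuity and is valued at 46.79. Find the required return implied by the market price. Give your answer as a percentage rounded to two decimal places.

P = C/r ⇒ r = C/P = 5.15/46.79 = 0.110066

11.01%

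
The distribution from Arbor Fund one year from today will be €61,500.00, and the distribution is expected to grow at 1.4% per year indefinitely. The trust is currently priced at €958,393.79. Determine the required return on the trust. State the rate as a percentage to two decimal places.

P = D₁/(r − g) ⇒ r = D₁/P + g = €61,500.0000/€958,393.79 + 0.014 = 0.064170 + 0.014 = 0.078170

7.82%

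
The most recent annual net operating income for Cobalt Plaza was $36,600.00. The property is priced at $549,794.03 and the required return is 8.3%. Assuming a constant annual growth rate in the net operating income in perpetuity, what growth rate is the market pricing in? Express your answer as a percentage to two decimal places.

1.54%

P = D₀(1+g)/(r−g) ⇒ P(r−g) = D₀(1+g) ⇒ g(P+D₀) = P·r − D₀
g = (P·r − D₀)/(P + D₀) = ($549,794.03×0.083 − $36,600.00) / ($549,794.03 + $36,600.00) = 0.015404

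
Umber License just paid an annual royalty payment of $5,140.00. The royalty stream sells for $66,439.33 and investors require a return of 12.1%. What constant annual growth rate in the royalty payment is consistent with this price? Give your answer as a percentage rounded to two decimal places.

4.05%

P = D₀(1+g)/(r−g) ⇒ P(r−g) = D₀(1+g) ⇒ g(P+D₀) = P·r − D₀
g = (P·r − D₀)/(P + D₀) = ($66,439.33×0.121 − $5,140.00) / ($66,439.33 + $5,140.00) = 0.040503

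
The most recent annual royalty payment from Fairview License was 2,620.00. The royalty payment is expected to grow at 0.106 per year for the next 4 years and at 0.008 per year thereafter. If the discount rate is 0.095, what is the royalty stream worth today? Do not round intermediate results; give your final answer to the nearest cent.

42340.00

D_1 = 2897.72000
D_2 = 3204.87832
D_3 = 3544.59542
D_4 = 3920.32254
Terminal value at year 4: TV = D_4×(1+g_2)/(r−g_2) = 3951.68512/0.087 = 45421.66801
P_0 = D_1/(1+r)^1 + D_2/(1+r)^2 + D_3/(1+r)^3 + D_4/(1+r)^4 + TV/(1+r)^4
    = 2646.31963 + 2672.90367 + 2699.75475 + 2726.87558 + 31594.14464 = 42339.99827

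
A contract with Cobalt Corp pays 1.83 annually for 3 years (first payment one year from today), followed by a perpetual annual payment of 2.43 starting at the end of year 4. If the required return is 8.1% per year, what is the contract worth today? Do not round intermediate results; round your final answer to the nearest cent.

PV of 3-year annuity: 1.83 × [1 − (1+0.081)^−3] / 0.081 = 4.70759
Perpetuity value at year 3: 2.43 / 0.081 = 30.00000
PV of perpetuity: 30.00000 / (1+0.081)^3 = 23.74894
Total PV = 4.70759 + 23.74894 = 28.45653

28.46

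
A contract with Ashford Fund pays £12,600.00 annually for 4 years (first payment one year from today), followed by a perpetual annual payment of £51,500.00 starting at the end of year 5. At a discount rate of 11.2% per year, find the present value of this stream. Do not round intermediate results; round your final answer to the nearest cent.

£339649.84

PV of 4-year annuity: £12,600.00 × [1 − (1+0.112)^−4] / 0.112 = 38924.47436
Perpetuity value at year 4: £51,500.00 / 0.112 = 459821.42857
PV of perpetuity: 459821.42857 / (1+0.112)^4 = 300725.36272
Total PV = 38924.47436 + 300725.36272 = 339649.83709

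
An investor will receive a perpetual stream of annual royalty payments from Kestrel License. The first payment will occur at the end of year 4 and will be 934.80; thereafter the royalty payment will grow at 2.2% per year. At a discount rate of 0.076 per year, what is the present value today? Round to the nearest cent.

Value at end of year 3: C₁ / (r − g) = 934.80 / (0.076 − 0.022) = 17,311.1111
Discount to today: PV = 17,311.1111 / (1 + 0.076)^3 = 17,311.1111 / 1.245767 = 13,895.95

13895.95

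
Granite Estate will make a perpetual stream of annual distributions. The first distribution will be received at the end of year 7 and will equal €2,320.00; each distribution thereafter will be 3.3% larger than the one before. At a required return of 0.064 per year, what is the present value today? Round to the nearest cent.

€51579.43

Value at end of year 6: C₁ / (r − g) = €2,320.00 / (0.064 − 0.033) = €74,838.7097
Discount to today: PV = €74,838.7097 / (1 + 0.064)^6 = €74,838.7097 / 1.450941 = €51,579.43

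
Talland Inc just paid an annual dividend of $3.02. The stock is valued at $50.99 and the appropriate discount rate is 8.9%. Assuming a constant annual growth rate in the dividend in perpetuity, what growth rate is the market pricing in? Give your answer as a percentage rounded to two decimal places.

2.81%

P = D₀(1+g)/(r−g) ⇒ P(r−g) = D₀(1+g) ⇒ g(P+D₀) = P·r − D₀
g = (P·r − D₀)/(P + D₀) = ($50.99×0.089 − $3.02) / ($50.99 + $3.02) = 0.028108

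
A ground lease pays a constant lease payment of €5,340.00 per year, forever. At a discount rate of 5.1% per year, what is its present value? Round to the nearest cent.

Level perpetuity: PV = C / r = €5,340.00 / 0.051 = €104,705.88

€104705.88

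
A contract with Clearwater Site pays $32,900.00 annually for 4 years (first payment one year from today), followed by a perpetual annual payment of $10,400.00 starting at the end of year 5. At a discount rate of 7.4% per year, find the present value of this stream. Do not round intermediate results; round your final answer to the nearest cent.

$216069.62

PV of 4-year annuity: $32,900.00 × [1 − (1+0.074)^−4] / 0.074 = 110440.29565
Perpetuity value at year 4: $10,400.00 / 0.074 = 140540.54054
PV of perpetuity: 140540.54054 / (1+0.074)^4 = 105629.32246
Total PV = 110440.29565 + 105629.32246 = 216069.61811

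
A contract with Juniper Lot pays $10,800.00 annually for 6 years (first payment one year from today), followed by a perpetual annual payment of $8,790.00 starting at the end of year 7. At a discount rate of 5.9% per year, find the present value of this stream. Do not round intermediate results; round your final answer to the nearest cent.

PV of 6-year annuity: $10,800.00 × [1 − (1+0.059)^−6] / 0.059 = 53274.36960
Perpetuity value at year 6: $8,790.00 / 0.059 = 148983.05085
PV of perpetuity: 148983.05085 / (1+0.059)^6 = 105623.63337
Total PV = 53274.36960 + 105623.63337 = 158898.00297

$158898.00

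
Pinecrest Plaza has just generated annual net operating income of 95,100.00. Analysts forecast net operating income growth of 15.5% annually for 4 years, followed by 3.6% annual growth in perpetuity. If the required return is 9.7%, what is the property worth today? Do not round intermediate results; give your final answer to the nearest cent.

D_1 = 109840.50000
D_2 = 126865.77750
D_3 = 146529.97301
D_4 = 169242.11883
Terminal value at year 4: TV = D_4×(1+g_2)/(r−g_2) = 175334.83511/0.061 = 2874341.55914
P_0 = D_1/(1+r)^1 + D_2/(1+r)^2 + D_3/(1+r)^3 + D_4/(1+r)^4 + TV/(1+r)^4
    = 100128.07657 + 105421.99493 + 110995.81053 + 116864.32193 + 1984777.66426 = 2418187.86823

2418187.87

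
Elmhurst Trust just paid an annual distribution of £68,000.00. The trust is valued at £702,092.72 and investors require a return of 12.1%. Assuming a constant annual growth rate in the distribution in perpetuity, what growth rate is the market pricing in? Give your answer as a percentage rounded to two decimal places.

2.20%

P = D₀(1+g)/(r−g) ⇒ P(r−g) = D₀(1+g) ⇒ g(P+D₀) = P·r − D₀
g = (P·r − D₀)/(P + D₀) = (£702,092.72×0.121 − £68,000.00) / (£702,092.72 + £68,000.00) = 0.022015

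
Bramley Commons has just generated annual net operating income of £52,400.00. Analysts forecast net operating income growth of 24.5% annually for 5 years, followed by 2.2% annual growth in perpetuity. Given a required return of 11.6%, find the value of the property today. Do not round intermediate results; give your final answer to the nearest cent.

£1352548.00

D_1 = 65238.00000
D_2 = 81221.31000
D_3 = 101120.53095
D_4 = 125895.06103
D_5 = 156739.35099
Terminal value at year 5: TV = D_5×(1+g_2)/(r−g_2) = 160187.61671/0.094 = 1704123.58199
P_0 = D_1/(1+r)^1 + D_2/(1+r)^2 + D_3/(1+r)^3 + D_4/(1+r)^4 + D_5/(1+r)^5 + TV/(1+r)^5
    = 58456.98925 + 65214.11435 + 72752.30499 + 81161.84562 + 90543.45680 + 984419.28566 = 1352547.99666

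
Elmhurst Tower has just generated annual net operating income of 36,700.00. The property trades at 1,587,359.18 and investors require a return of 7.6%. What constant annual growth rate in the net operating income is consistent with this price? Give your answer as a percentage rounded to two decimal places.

5.17%

P = D₀(1+g)/(r−g) ⇒ P(r−g) = D₀(1+g) ⇒ g(P+D₀) = P·r − D₀
g = (P·r − D₀)/(P + D₀) = (1,587,359.18×0.076 − 36,700.00) / (1,587,359.18 + 36,700.00) = 0.051685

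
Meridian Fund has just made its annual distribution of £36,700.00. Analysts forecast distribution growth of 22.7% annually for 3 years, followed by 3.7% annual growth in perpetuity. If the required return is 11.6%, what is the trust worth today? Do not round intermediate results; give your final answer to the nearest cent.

D_1 = 45030.90000
D_2 = 55252.91430
D_3 = 67795.32585
Terminal value at year 3: TV = D_3×(1+g_2)/(r−g_2) = 70303.75290/0.079 = 889920.92282
P_0 = D_1/(1+r)^1 + D_2/(1+r)^2 + D_3/(1+r)^3 + TV/(1+r)^3
    = 40350.26882 + 44363.60201 + 48776.11081 + 640263.63174 = 773753.61337

£773753.61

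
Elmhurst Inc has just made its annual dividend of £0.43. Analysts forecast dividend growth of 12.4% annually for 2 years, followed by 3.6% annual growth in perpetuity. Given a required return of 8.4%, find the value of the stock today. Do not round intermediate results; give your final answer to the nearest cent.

D_1 = 0.48332
D_2 = 0.54325
Terminal value at year 2: TV = D_2×(1+g_2)/(r−g_2) = 0.56281/0.048 = 11.72518
P_0 = D_1/(1+r)^1 + D_2/(1+r)^2 + TV/(1+r)^2
    = 0.44587 + 0.46232 + 9.97840 = 10.88659

£10.89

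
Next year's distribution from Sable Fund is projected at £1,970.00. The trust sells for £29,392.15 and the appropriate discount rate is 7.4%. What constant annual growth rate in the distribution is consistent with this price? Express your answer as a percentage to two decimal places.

0.70%

P = D₁/(r−g) ⇒ g = r − D₁/P = 0.074 − £1,970.00/£29,392.15 = 0.006975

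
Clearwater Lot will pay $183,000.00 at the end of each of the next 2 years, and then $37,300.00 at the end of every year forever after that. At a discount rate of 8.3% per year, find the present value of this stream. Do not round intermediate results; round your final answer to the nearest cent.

$708154.47

PV of 2-year annuity: $183,000.00 × [1 − (1+0.083)^−2] / 0.083 = 325000.06394
Perpetuity value at year 2: $37,300.00 / 0.083 = 449397.59036
PV of perpetuity: 449397.59036 / (1+0.083)^2 = 383154.40793
Total PV = 325000.06394 + 383154.40793 = 708154.47187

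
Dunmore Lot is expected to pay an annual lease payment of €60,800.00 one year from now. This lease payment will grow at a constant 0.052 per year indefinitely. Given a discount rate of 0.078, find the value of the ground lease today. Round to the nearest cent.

Growing perpetuity: P = D₁ / (r − g) = €60,800.0000 / (0.078 − 0.052) = €2,338,461.54

€2338461.54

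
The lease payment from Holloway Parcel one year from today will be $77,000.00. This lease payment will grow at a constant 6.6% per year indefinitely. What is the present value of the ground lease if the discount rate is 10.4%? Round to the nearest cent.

Growing perpetuity: P = D₁ / (r − g) = $77,000.0000 / (0.104 − 0.066) = $2,026,315.79

$2026315.79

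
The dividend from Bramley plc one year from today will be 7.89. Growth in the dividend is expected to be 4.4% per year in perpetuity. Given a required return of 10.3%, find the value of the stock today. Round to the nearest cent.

Growing perpetuity: P = D₁ / (r − g) = 7.8900 / (0.103 − 0.044) = 133.73

133.73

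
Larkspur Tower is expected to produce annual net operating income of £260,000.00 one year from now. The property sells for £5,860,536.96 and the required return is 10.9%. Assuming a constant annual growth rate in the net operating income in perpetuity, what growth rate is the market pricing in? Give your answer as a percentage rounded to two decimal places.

P = D₁/(r−g) ⇒ g = r − D₁/P = 0.109 − £260,000.00/£5,860,536.96 = 0.064635

6.46%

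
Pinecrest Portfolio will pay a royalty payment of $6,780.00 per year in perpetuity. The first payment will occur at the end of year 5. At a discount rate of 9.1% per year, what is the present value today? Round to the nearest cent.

Value at end of year 4: C / r = $6,780.00 / 0.091 = $74,505.4945
Discount to today: PV = $74,505.4945 / (1 + 0.091)^4 = $74,505.4945 / 1.416769 = $52,588.32

$52588.32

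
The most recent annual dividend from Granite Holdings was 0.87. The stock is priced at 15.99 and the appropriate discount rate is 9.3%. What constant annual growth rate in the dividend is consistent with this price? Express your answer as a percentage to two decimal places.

3.66%

P = D₀(1+g)/(r−g) ⇒ P(r−g) = D₀(1+g) ⇒ g(P+D₀) = P·r − D₀
g = (P·r − D₀)/(P + D₀) = (15.99×0.093 − 0.87) / (15.99 + 0.87) = 0.036600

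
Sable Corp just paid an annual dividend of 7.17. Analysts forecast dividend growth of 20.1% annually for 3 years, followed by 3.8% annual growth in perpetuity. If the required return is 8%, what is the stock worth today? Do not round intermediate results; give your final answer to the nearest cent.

D_1 = 8.61117
D_2 = 10.34202
D_3 = 12.42076
Terminal value at year 3: TV = D_3×(1+g_2)/(r−g_2) = 12.89275/0.042 = 306.97022
P_0 = D_1/(1+r)^1 + D_2/(1+r)^2 + D_3/(1+r)^3 + TV/(1+r)^3
    = 7.97331 + 8.86661 + 9.86000 + 243.68286 = 270.38277

270.38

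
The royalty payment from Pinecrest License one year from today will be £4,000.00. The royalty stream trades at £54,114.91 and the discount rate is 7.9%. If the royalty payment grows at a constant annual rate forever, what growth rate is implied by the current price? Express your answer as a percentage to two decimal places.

P = D₁/(r−g) ⇒ g = r − D₁/P = 0.079 − £4,000.00/£54,114.91 = 0.005083

0.51%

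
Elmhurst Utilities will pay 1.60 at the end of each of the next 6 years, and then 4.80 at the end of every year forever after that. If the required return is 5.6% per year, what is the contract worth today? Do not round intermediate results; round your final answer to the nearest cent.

PV of 6-year annuity: 1.60 × [1 − (1+0.056)^−6] / 0.056 = 7.96758
Perpetuity value at year 6: 4.80 / 0.056 = 85.71429
PV of perpetuity: 85.71429 / (1+0.056)^6 = 61.81156
Total PV = 7.96758 + 61.81156 = 69.77913

69.78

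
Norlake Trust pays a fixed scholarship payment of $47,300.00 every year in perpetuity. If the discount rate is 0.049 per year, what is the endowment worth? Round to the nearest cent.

$965306.12

Level perpetuity: PV = C / r = $47,300.00 / 0.049 = $965,306.12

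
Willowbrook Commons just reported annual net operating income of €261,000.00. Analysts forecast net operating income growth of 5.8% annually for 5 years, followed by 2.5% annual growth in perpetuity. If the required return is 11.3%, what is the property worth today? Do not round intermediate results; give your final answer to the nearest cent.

€3483397.49

D_1 = 276138.00000
D_2 = 292154.00400
D_3 = 309098.93623
D_4 = 327026.67453
D_5 = 345994.22166
Terminal value at year 5: TV = D_5×(1+g_2)/(r−g_2) = 354644.07720/0.088 = 4030046.33179
P_0 = D_1/(1+r)^1 + D_2/(1+r)^2 + D_3/(1+r)^3 + D_4/(1+r)^4 + D_5/(1+r)^5 + TV/(1+r)^5
    = 248102.42588 + 235842.19818 + 224187.82181 + 213109.35802 + 202578.34752 + 2359577.34323 = 3483397.49464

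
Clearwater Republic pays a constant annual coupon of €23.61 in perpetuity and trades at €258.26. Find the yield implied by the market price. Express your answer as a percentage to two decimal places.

P = C/r ⇒ r = C/P = €23.61/€258.26 = 0.091419

9.14%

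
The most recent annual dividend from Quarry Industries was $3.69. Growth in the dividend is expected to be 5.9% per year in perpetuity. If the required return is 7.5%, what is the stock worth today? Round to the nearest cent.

D₁ = D₀ × (1 + g) = $3.69 × 1.059 = $3.9077
Growing perpetuity: P = D₁ / (r − g) = $3.9077 / (0.075 − 0.059) = $244.23

$244.23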